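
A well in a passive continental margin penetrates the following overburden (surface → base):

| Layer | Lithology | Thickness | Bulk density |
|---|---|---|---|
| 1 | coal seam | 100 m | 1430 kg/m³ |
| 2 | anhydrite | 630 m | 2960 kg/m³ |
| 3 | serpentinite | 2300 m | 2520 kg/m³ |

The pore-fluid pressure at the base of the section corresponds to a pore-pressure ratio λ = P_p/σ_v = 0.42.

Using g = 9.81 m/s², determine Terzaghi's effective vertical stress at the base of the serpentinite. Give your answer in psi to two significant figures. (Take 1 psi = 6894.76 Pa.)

6400 psi

Overburden (lithostatic) stress σ_v:
coal seam: 1430 kg/m³ × 9.81 m/s² × 100 m = 1.403×10^6 Pa = 1.403 MPa
anhydrite: 2960 kg/m³ × 9.81 m/s² × 630 m = 1.829×10^7 Pa = 18.29 MPa
serpentinite: 2520 kg/m³ × 9.81 m/s² × 2300 m = 5.686×10^7 Pa = 56.86 MPa
Total = 1.403 + 18.29 + 56.86 = 76.555 MPa
Pore pressure P_p = λ·σ_v = 0.42 × 76.56 MPa = 32.15 MPa
Effective stress σ' = σ_v − P_p = 76.56 − 32.15 = 44.402 MPa = 6440.0 psi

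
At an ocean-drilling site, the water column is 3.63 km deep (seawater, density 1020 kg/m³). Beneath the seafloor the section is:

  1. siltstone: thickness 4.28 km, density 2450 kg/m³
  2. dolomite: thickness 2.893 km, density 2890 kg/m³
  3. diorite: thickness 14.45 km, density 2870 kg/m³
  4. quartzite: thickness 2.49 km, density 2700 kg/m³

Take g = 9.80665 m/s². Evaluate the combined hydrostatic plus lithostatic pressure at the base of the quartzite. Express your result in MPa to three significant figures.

694 MPa

seawater: 1020 kg/m³ × 9.80665 m/s² × 3630 m = 3.631×10^7 Pa = 36.31 MPa
siltstone: 2450 kg/m³ × 9.80665 m/s² × 4280 m = 1.028×10^8 Pa = 102.8 MPa
dolomite: 2890 kg/m³ × 9.80665 m/s² × 2893 m = 8.199×10^7 Pa = 81.99 MPa
diorite: 2870 kg/m³ × 9.80665 m/s² × 14450 m = 4.067×10^8 Pa = 406.7 MPa
quartzite: 2700 kg/m³ × 9.80665 m/s² × 2490 m = 6.593×10^7 Pa = 65.93 MPa
Total = 36.31 + 102.8 + 81.99 + 406.7 + 65.93 = 693.76 MPa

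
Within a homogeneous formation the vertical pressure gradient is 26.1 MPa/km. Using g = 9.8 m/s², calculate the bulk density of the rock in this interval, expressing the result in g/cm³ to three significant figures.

ρ = (dP/dz)/g = 26.1 MPa/km / 9.8 m/s² = 26100 Pa/m / 9.8 m/s² = 2663.3 kg/m³
= 2.663 g/cm³

2.66 g/cm³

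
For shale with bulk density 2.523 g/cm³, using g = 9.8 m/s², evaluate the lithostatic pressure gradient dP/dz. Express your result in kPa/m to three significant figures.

dP/dz = ρg = 2523 kg/m³ × 9.8 m/s² = 24725 Pa/m
= 24725 Pa/m × (1 kPa/m / 1000.0 Pa/m) = 24.725 kPa/m

24.7 kPa/m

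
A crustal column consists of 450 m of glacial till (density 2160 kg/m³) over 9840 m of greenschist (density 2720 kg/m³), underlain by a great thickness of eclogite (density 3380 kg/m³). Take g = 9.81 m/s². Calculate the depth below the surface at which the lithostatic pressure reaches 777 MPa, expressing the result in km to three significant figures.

Pressure at base of upper layers: 2160×9.81×450 + 2720×9.81×9840 = 2.721×10^8 Pa = 272.1 MPa
Remaining pressure to be supplied by eclogite: 7.770×10^8 − 2.721×10^8 = 5.049×10^8 Pa
Additional depth in eclogite = 5.049×10^8 Pa / (3380 kg/m³ × 9.81 m/s²) = 15227 m
Total depth = 10290 m + 15227 m = 25517 m
= 25.517 km

25.5 km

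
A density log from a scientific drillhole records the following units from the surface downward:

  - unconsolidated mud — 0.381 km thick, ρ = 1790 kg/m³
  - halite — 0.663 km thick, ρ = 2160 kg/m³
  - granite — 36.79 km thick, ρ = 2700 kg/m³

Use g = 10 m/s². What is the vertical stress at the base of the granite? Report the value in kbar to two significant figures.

10 kbar

unconsolidated mud: 1790 kg/m³ × 10 m/s² × 381 m = 6.820×10^6 Pa = 0.06820 kbar
halite: 2160 kg/m³ × 10 m/s² × 663 m = 1.432×10^7 Pa = 0.1432 kbar
granite: 2700 kg/m³ × 10 m/s² × 36790 m = 9.933×10^8 Pa = 9.933 kbar
Total = 0.06820 + 0.1432 + 9.933 = 10.145 kbar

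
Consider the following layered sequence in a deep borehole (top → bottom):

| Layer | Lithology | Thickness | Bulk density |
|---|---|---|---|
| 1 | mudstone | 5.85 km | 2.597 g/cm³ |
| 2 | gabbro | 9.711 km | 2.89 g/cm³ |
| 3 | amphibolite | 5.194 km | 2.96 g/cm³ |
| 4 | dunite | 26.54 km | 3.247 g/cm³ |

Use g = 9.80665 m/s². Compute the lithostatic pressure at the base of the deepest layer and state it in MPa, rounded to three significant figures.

1420 MPa

mudstone: 2597 kg/m³ × 9.80665 m/s² × 5850 m = 1.490×10^8 Pa = 149.0 MPa
gabbro: 2890 kg/m³ × 9.80665 m/s² × 9711 m = 2.752×10^8 Pa = 275.2 MPa
amphibolite: 2960 kg/m³ × 9.80665 m/s² × 5194 m = 1.508×10^8 Pa = 150.8 MPa
dunite: 3247 kg/m³ × 9.80665 m/s² × 26540 m = 8.451×10^8 Pa = 845.1 MPa
Total = 149.0 + 275.2 + 150.8 + 845.1 = 1420.1 MPa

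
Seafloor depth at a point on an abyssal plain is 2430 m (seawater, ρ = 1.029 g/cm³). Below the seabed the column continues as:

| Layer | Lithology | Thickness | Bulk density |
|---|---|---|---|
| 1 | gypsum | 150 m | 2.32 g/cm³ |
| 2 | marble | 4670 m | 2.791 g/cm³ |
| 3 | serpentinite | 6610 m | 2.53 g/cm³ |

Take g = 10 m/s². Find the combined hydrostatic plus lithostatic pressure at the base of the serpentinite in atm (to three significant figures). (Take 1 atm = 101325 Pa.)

3220 atm

seawater: 1029 kg/m³ × 10 m/s² × 2430 m = 2.500×10^7 Pa = 246.8 atm
gypsum: 2320 kg/m³ × 10 m/s² × 150 m = 3.480×10^6 Pa = 34.34 atm
marble: 2791 kg/m³ × 10 m/s² × 4670 m = 1.303×10^8 Pa = 1286 atm
serpentinite: 2530 kg/m³ × 10 m/s² × 6610 m = 1.672×10^8 Pa = 1650 atm
Total = 246.8 + 34.34 + 1286 + 1650 = 3217.9 atm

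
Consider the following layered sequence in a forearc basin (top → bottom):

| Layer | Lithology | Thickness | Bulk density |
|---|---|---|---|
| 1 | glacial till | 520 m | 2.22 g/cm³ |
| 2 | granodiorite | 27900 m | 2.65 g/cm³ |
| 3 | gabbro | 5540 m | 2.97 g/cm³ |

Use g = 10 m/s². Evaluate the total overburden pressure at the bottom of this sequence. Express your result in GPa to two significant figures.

0.92 GPa

glacial till: 2220 kg/m³ × 10 m/s² × 520 m = 1.154×10^7 Pa = 0.01154 GPa
granodiorite: 2650 kg/m³ × 10 m/s² × 27900 m = 7.394×10^8 Pa = 0.7393 GPa
gabbro: 2970 kg/m³ × 10 m/s² × 5540 m = 1.645×10^8 Pa = 0.1645 GPa
Total = 0.01154 + 0.7393 + 0.1645 = 0.91543 GPa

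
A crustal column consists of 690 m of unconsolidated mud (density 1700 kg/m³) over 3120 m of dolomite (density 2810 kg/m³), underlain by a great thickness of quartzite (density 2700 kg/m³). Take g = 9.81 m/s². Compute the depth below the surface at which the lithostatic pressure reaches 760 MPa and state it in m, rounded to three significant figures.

28800 m

Pressure at base of upper layers: 1700×9.81×690 + 2810×9.81×3120 = 9.751×10^7 Pa = 97.51 MPa
Remaining pressure to be supplied by quartzite: 7.600×10^8 − 9.751×10^7 = 6.625×10^8 Pa
Additional depth in quartzite = 6.625×10^8 Pa / (2700 kg/m³ × 9.81 m/s²) = 25012 m
Total depth = 3810 m + 25012 m = 28822 m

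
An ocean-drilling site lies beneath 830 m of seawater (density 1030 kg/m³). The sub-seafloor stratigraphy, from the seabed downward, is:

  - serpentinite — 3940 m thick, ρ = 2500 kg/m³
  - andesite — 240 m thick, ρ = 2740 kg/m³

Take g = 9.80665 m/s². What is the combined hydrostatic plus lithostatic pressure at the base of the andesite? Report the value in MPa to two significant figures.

seawater: 1030 kg/m³ × 9.80665 m/s² × 830 m = 8.384×10^6 Pa = 8.384 MPa
serpentinite: 2500 kg/m³ × 9.80665 m/s² × 3940 m = 9.660×10^7 Pa = 96.60 MPa
andesite: 2740 kg/m³ × 9.80665 m/s² × 240 m = 6.449×10^6 Pa = 6.449 MPa
Total = 8.384 + 96.60 + 6.449 = 111.43 MPa

110 MPa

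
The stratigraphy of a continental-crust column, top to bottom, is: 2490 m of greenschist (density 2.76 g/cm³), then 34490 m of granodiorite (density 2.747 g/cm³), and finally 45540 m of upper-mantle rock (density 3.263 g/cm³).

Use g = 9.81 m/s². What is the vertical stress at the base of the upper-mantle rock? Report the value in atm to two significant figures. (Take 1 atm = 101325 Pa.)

greenschist: 2760 kg/m³ × 9.81 m/s² × 2490 m = 6.742×10^7 Pa = 665.4 atm
granodiorite: 2747 kg/m³ × 9.81 m/s² × 34490 m = 9.294×10^8 Pa = 9173 atm
upper-mantle rock: 3263 kg/m³ × 9.81 m/s² × 45540 m = 1.458×10^9 Pa = 14387 atm
Total = 665.4 + 9173 + 14387 = 24225 atm

24000 atm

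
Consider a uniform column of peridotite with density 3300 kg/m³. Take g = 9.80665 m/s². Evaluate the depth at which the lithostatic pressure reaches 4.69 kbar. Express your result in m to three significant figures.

h = P/(ρg) = 4.69 kbar / (3300 kg/m³ × 9.80665 m/s²) = 4.690×10^8 Pa / 32362 Pa/m = 14492 m

14500 m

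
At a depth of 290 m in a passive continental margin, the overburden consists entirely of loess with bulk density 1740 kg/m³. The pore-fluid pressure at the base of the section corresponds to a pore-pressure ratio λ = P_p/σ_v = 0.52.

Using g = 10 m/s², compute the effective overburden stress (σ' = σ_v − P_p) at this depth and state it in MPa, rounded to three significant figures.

Overburden (lithostatic) stress σ_v:
loess: 1740 kg/m³ × 10 m/s² × 290 m = 5.046×10^6 Pa = 5.046 MPa
Pore pressure P_p = λ·σ_v = 0.52 × 5.046 MPa = 2.624 MPa
Effective stress σ' = σ_v − P_p = 5.046 − 2.624 = 2.4221 MPa

2.42 MPa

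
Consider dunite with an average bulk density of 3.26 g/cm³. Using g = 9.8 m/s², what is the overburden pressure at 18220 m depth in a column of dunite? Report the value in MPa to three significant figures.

582 MPa

dunite: 3260 kg/m³ × 9.8 m/s² × 18220 m = 5.821×10^8 Pa = 582.1 MPa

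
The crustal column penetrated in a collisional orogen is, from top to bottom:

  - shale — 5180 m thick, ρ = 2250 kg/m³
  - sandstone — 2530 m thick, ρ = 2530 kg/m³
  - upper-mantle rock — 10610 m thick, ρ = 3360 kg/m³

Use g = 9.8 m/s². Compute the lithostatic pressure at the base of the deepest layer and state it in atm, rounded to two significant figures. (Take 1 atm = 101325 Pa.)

5200 atm

shale: 2250 kg/m³ × 9.8 m/s² × 5180 m = 1.142×10^8 Pa = 1127 atm
sandstone: 2530 kg/m³ × 9.8 m/s² × 2530 m = 6.273×10^7 Pa = 619.1 atm
upper-mantle rock: 3360 kg/m³ × 9.8 m/s² × 10610 m = 3.494×10^8 Pa = 3448 atm
Total = 1127 + 619.1 + 3448 = 5194.3 atm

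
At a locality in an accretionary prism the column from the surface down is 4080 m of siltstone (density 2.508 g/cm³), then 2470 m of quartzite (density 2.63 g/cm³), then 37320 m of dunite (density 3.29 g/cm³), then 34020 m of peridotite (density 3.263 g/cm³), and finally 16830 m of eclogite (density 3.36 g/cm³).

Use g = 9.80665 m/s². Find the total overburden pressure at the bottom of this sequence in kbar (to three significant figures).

30.1 kbar

siltstone: 2508 kg/m³ × 9.80665 m/s² × 4080 m = 1.003×10^8 Pa = 1.003 kbar
quartzite: 2630 kg/m³ × 9.80665 m/s² × 2470 m = 6.370×10^7 Pa = 0.6370 kbar
dunite: 3290 kg/m³ × 9.80665 m/s² × 37320 m = 1.204×10^9 Pa = 12.04 kbar
peridotite: 3263 kg/m³ × 9.80665 m/s² × 34020 m = 1.089×10^9 Pa = 10.89 kbar
eclogite: 3360 kg/m³ × 9.80665 m/s² × 16830 m = 5.546×10^8 Pa = 5.546 kbar
Total = 1.003 + 0.6370 + 12.04 + 10.89 + 5.546 = 30.113 kbar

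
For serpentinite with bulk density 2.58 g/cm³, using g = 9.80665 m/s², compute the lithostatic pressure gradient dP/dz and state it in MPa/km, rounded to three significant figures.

25.3 MPa/km

dP/dz = ρg = 2580 kg/m³ × 9.80665 m/s² = 25301 Pa/m
= 25301 Pa/m × (1 MPa/km / 1000.0 Pa/m) = 25.301 MPa/km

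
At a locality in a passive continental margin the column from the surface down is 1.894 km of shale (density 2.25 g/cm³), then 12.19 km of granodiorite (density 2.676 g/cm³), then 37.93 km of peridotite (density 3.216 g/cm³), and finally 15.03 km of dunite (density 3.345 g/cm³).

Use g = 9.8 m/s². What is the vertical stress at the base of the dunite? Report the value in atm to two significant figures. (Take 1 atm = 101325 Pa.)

shale: 2250 kg/m³ × 9.8 m/s² × 1894 m = 4.176×10^7 Pa = 412.2 atm
granodiorite: 2676 kg/m³ × 9.8 m/s² × 12190 m = 3.197×10^8 Pa = 3155 atm
peridotite: 3216 kg/m³ × 9.8 m/s² × 37930 m = 1.195×10^9 Pa = 11798 atm
dunite: 3345 kg/m³ × 9.8 m/s² × 15030 m = 4.927×10^8 Pa = 4863 atm
Total = 412.2 + 3155 + 11798 + 4863 = 20228 atm

20000 atm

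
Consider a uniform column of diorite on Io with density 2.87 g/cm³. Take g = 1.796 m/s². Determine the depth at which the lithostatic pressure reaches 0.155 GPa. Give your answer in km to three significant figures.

h = P/(ρg) = 0.155 GPa / (2870 kg/m³ × 1.796 m/s²) = 1.550×10^8 Pa / 5154.5 Pa/m = 30071 m
= 30.071 km

30.1 km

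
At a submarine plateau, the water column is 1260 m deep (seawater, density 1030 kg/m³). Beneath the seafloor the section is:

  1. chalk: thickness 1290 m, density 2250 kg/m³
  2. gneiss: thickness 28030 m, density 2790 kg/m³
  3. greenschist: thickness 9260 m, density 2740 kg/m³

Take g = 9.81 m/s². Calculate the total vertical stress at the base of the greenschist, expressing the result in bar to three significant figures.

seawater: 1030 kg/m³ × 9.81 m/s² × 1260 m = 1.273×10^7 Pa = 127.3 bar
chalk: 2250 kg/m³ × 9.81 m/s² × 1290 m = 2.847×10^7 Pa = 284.7 bar
gneiss: 2790 kg/m³ × 9.81 m/s² × 28030 m = 7.672×10^8 Pa = 7672 bar
greenschist: 2740 kg/m³ × 9.81 m/s² × 9260 m = 2.489×10^8 Pa = 2489 bar
Total = 127.3 + 284.7 + 7672 + 2489 = 10573 bar

10600 bar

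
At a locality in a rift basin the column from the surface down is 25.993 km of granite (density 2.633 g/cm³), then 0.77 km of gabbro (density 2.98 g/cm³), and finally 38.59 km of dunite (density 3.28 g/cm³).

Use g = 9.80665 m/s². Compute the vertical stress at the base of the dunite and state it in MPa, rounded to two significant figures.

granite: 2633 kg/m³ × 9.80665 m/s² × 25993 m = 6.712×10^8 Pa = 671.2 MPa
gabbro: 2980 kg/m³ × 9.80665 m/s² × 770 m = 2.250×10^7 Pa = 22.50 MPa
dunite: 3280 kg/m³ × 9.80665 m/s² × 38590 m = 1.241×10^9 Pa = 1241 MPa
Total = 671.2 + 22.50 + 1241 = 1934.9 MPa

1900 MPa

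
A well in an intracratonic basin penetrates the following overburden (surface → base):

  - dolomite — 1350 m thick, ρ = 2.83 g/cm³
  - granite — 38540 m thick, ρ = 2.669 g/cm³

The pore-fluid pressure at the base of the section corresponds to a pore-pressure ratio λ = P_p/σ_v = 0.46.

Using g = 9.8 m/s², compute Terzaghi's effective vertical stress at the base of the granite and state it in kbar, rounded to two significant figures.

Overburden (lithostatic) stress σ_v:
dolomite: 2830 kg/m³ × 9.8 m/s² × 1350 m = 3.744×10^7 Pa = 37.44 MPa
granite: 2669 kg/m³ × 9.8 m/s² × 38540 m = 1.008×10^9 Pa = 1008 MPa
Total = 37.44 + 1008 = 1045.5 MPa
Pore pressure P_p = λ·σ_v = 0.46 × 1046 MPa = 480.9 MPa
Effective stress σ' = σ_v − P_p = 1046 − 480.9 = 564.57 MPa = 5.6457 kbar

5.6 kbar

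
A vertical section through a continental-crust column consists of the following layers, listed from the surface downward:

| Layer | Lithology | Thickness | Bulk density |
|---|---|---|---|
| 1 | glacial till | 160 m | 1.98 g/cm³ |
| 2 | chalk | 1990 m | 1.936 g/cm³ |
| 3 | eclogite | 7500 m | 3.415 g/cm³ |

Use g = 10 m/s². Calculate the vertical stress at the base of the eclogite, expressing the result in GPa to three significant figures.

glacial till: 1980 kg/m³ × 10 m/s² × 160 m = 3.168×10^6 Pa = 3.168×10^-3 GPa
chalk: 1936 kg/m³ × 10 m/s² × 1990 m = 3.853×10^7 Pa = 0.03853 GPa
eclogite: 3415 kg/m³ × 10 m/s² × 7500 m = 2.561×10^8 Pa = 0.2561 GPa
Total = 3.168×10^-3 + 0.03853 + 0.2561 = 0.29782 GPa

0.298 GPa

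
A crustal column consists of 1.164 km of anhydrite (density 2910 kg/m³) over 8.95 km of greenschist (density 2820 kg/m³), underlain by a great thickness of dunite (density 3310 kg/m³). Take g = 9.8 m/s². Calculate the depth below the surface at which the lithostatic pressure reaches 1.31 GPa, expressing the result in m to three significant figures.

41900 m

Pressure at base of upper layers: 2910×9.8×1164 + 2820×9.8×8950 = 2.805×10^8 Pa = 0.2805 GPa
Remaining pressure to be supplied by dunite: 1.310×10^9 − 2.805×10^8 = 1.029×10^9 Pa
Additional depth in dunite = 1.029×10^9 Pa / (3310 kg/m³ × 9.8 m/s²) = 31736 m
Total depth = 10114 m + 31736 m = 41850 m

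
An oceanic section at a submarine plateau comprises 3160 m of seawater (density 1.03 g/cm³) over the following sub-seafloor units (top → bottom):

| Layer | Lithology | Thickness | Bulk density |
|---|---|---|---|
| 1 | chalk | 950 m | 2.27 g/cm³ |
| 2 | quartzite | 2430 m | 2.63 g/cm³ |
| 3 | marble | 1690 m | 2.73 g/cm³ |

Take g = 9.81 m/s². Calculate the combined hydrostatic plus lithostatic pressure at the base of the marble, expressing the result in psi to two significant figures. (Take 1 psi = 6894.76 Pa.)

seawater: 1030 kg/m³ × 9.81 m/s² × 3160 m = 3.193×10^7 Pa = 4631 psi
chalk: 2270 kg/m³ × 9.81 m/s² × 950 m = 2.116×10^7 Pa = 3068 psi
quartzite: 2630 kg/m³ × 9.81 m/s² × 2430 m = 6.269×10^7 Pa = 9093 psi
marble: 2730 kg/m³ × 9.81 m/s² × 1690 m = 4.526×10^7 Pa = 6564 psi
Total = 4631 + 3068 + 9093 + 6564 = 23357 psi

23000 psi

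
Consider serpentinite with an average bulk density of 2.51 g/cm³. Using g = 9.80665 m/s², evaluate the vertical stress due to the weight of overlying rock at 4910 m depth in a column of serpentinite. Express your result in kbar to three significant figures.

serpentinite: 2510 kg/m³ × 9.80665 m/s² × 4910 m = 1.209×10^8 Pa = 1.209 kbar

1.21 kbar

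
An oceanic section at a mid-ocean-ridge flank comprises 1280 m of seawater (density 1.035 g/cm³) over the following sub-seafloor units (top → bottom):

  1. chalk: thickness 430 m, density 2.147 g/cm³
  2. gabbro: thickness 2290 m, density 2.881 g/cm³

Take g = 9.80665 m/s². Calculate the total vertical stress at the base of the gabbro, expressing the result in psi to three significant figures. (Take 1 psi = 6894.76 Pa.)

12600 psi

seawater: 1035 kg/m³ × 9.80665 m/s² × 1280 m = 1.299×10^7 Pa = 1884 psi
chalk: 2147 kg/m³ × 9.80665 m/s² × 430 m = 9.054×10^6 Pa = 1313 psi
gabbro: 2881 kg/m³ × 9.80665 m/s² × 2290 m = 6.470×10^7 Pa = 9384 psi
Total = 1884 + 1313 + 9384 = 12581 psi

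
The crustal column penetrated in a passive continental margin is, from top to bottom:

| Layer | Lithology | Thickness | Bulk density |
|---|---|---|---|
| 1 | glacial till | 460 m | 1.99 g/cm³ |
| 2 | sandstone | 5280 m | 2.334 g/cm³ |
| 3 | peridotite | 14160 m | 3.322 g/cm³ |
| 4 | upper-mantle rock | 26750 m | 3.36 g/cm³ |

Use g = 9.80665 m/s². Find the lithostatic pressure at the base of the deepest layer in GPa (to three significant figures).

1.47 GPa

glacial till: 1990 kg/m³ × 9.80665 m/s² × 460 m = 8.977×10^6 Pa = 8.977×10^-3 GPa
sandstone: 2334 kg/m³ × 9.80665 m/s² × 5280 m = 1.209×10^8 Pa = 0.1209 GPa
peridotite: 3322 kg/m³ × 9.80665 m/s² × 14160 m = 4.613×10^8 Pa = 0.4613 GPa
upper-mantle rock: 3360 kg/m³ × 9.80665 m/s² × 26750 m = 8.814×10^8 Pa = 0.8814 GPa
Total = 8.977×10^-3 + 0.1209 + 0.4613 + 0.8814 = 1.4726 GPa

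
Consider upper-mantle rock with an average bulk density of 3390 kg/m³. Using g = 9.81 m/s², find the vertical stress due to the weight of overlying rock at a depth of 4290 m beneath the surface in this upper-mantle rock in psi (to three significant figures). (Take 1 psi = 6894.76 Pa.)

upper-mantle rock: 3390 kg/m³ × 9.81 m/s² × 4290 m = 1.427×10^8 Pa = 20692 psi

20700 psi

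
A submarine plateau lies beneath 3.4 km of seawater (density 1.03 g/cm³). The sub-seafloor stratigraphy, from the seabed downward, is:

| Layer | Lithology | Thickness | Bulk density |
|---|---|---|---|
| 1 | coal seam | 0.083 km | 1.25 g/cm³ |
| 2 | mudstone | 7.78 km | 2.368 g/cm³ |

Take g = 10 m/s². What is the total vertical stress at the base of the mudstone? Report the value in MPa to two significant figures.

seawater: 1030 kg/m³ × 10 m/s² × 3400 m = 3.502×10^7 Pa = 35.02 MPa
coal seam: 1250 kg/m³ × 10 m/s² × 83 m = 1.038×10^6 Pa = 1.038 MPa
mudstone: 2368 kg/m³ × 10 m/s² × 7780 m = 1.842×10^8 Pa = 184.2 MPa
Total = 35.02 + 1.038 + 184.2 = 220.29 MPa

220 MPa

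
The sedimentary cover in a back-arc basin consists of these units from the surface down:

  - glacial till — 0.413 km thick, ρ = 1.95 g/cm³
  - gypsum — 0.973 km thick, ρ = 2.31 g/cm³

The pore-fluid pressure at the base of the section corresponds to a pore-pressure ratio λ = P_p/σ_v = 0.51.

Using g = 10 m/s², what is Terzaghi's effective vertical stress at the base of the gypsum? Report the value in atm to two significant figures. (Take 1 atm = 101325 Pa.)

Overburden (lithostatic) stress σ_v:
glacial till: 1950 kg/m³ × 10 m/s² × 413 m = 8.053×10^6 Pa = 8.053 MPa
gypsum: 2310 kg/m³ × 10 m/s² × 973 m = 2.248×10^7 Pa = 22.48 MPa
Total = 8.053 + 22.48 = 30.530 MPa
Pore pressure P_p = λ·σ_v = 0.51 × 30.53 MPa = 15.57 MPa
Effective stress σ' = σ_v − P_p = 30.53 − 15.57 = 14.960 MPa = 147.64 atm

150 atm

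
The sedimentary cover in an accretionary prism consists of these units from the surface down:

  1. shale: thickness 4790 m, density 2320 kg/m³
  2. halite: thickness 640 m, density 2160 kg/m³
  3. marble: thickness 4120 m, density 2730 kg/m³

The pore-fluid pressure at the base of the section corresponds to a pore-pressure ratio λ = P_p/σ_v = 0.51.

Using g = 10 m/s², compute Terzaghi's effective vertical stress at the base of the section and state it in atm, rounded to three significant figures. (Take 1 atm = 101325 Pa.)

1150 atm

Overburden (lithostatic) stress σ_v:
shale: 2320 kg/m³ × 10 m/s² × 4790 m = 1.111×10^8 Pa = 111.1 MPa
halite: 2160 kg/m³ × 10 m/s² × 640 m = 1.382×10^7 Pa = 13.82 MPa
marble: 2730 kg/m³ × 10 m/s² × 4120 m = 1.125×10^8 Pa = 112.5 MPa
Total = 111.1 + 13.82 + 112.5 = 237.43 MPa
Pore pressure P_p = λ·σ_v = 0.51 × 237.4 MPa = 121.1 MPa
Effective stress σ' = σ_v − P_p = 237.4 − 121.1 = 116.34 MPa = 1148.2 atm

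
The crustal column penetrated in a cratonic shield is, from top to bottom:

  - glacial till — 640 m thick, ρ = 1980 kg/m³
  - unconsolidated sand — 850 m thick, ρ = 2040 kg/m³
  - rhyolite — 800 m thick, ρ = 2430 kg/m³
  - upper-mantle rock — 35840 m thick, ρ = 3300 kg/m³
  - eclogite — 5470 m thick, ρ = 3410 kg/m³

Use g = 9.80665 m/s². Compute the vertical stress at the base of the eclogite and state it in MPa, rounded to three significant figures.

glacial till: 1980 kg/m³ × 9.80665 m/s² × 640 m = 1.243×10^7 Pa = 12.43 MPa
unconsolidated sand: 2040 kg/m³ × 9.80665 m/s² × 850 m = 1.700×10^7 Pa = 17.00 MPa
rhyolite: 2430 kg/m³ × 9.80665 m/s² × 800 m = 1.906×10^7 Pa = 19.06 MPa
upper-mantle rock: 3300 kg/m³ × 9.80665 m/s² × 35840 m = 1.160×10^9 Pa = 1160 MPa
eclogite: 3410 kg/m³ × 9.80665 m/s² × 5470 m = 1.829×10^8 Pa = 182.9 MPa
Total = 12.43 + 17.00 + 19.06 + 1160 + 182.9 = 1391.3 MPa

1390 MPa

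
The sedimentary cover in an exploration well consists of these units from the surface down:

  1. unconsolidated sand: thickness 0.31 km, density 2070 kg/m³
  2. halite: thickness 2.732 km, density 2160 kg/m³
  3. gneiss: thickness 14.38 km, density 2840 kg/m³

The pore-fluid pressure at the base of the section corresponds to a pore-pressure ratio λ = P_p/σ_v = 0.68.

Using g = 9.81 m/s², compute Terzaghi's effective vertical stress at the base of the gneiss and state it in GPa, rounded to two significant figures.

0.15 GPa

Overburden (lithostatic) stress σ_v:
unconsolidated sand: 2070 kg/m³ × 9.81 m/s² × 310 m = 6.295×10^6 Pa = 6.295 MPa
halite: 2160 kg/m³ × 9.81 m/s² × 2732 m = 5.789×10^7 Pa = 57.89 MPa
gneiss: 2840 kg/m³ × 9.81 m/s² × 14380 m = 4.006×10^8 Pa = 400.6 MPa
Total = 6.295 + 57.89 + 400.6 = 464.82 MPa
Pore pressure P_p = λ·σ_v = 0.68 × 464.8 MPa = 316.1 MPa
Effective stress σ' = σ_v − P_p = 464.8 − 316.1 = 148.74 MPa = 0.14874 GPa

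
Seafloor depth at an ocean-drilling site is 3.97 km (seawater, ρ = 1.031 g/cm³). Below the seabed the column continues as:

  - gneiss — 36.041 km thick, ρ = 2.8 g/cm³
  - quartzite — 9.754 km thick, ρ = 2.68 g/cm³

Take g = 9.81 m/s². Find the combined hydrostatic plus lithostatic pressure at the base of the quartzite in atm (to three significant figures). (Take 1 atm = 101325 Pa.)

12700 atm

seawater: 1031 kg/m³ × 9.81 m/s² × 3970 m = 4.015×10^7 Pa = 396.3 atm
gneiss: 2800 kg/m³ × 9.81 m/s² × 36041 m = 9.900×10^8 Pa = 9770 atm
quartzite: 2680 kg/m³ × 9.81 m/s² × 9754 m = 2.564×10^8 Pa = 2531 atm
Total = 396.3 + 9770 + 2531 = 12697 atm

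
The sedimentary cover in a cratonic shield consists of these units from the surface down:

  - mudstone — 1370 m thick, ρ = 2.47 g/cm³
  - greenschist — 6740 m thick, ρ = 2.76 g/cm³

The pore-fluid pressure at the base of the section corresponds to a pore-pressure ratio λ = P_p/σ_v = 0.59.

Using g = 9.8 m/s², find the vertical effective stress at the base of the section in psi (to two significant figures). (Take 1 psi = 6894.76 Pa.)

Overburden (lithostatic) stress σ_v:
mudstone: 2470 kg/m³ × 9.8 m/s² × 1370 m = 3.316×10^7 Pa = 33.16 MPa
greenschist: 2760 kg/m³ × 9.8 m/s² × 6740 m = 1.823×10^8 Pa = 182.3 MPa
Total = 33.16 + 182.3 = 215.47 MPa
Pore pressure P_p = λ·σ_v = 0.59 × 215.5 MPa = 127.1 MPa
Effective stress σ' = σ_v − P_p = 215.5 − 127.1 = 88.341 MPa = 12813 psi

13000 psi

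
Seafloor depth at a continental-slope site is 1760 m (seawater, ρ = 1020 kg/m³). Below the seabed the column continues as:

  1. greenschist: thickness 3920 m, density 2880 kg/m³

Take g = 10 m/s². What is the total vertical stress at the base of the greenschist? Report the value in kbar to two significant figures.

1.3 kbar

seawater: 1020 kg/m³ × 10 m/s² × 1760 m = 1.795×10^7 Pa = 0.1795 kbar
greenschist: 2880 kg/m³ × 10 m/s² × 3920 m = 1.129×10^8 Pa = 1.129 kbar
Total = 0.1795 + 1.129 = 1.3085 kbar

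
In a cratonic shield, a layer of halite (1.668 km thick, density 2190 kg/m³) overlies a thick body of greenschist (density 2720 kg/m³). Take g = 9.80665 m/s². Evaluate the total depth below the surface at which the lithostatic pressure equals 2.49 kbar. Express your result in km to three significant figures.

Pressure at base of upper layers: 2190×9.80665×1668 = 3.582×10^7 Pa = 0.3582 kbar
Remaining pressure to be supplied by greenschist: 2.490×10^8 − 3.582×10^7 = 2.132×10^8 Pa
Additional depth in greenschist = 2.132×10^8 Pa / (2720 kg/m³ × 9.80665 m/s²) = 7991.9 m
Total depth = 1668 m + 7991.9 m = 9659.9 m
= 9.6599 km

9.66 km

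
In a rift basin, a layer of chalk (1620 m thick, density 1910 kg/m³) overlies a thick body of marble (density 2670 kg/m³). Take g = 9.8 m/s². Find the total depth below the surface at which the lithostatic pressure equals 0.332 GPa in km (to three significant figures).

Pressure at base of upper layers: 1910×9.8×1620 = 3.032×10^7 Pa = 0.03032 GPa
Remaining pressure to be supplied by marble: 3.320×10^8 − 3.032×10^7 = 3.017×10^8 Pa
Additional depth in marble = 3.017×10^8 Pa / (2670 kg/m³ × 9.8 m/s²) = 11529 m
Total depth = 1620 m + 11529 m = 13149 m
= 13.149 km

13.1 km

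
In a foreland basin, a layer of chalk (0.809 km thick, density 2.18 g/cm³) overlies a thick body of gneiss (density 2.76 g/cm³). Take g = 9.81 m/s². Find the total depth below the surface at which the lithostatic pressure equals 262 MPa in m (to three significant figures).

Pressure at base of upper layers: 2180×9.81×809 = 1.730×10^7 Pa = 17.30 MPa
Remaining pressure to be supplied by gneiss: 2.620×10^8 − 1.730×10^7 = 2.447×10^8 Pa
Additional depth in gneiss = 2.447×10^8 Pa / (2760 kg/m³ × 9.81 m/s²) = 9037.6 m
Total depth = 809 m + 9037.6 m = 9846.6 m

9850 m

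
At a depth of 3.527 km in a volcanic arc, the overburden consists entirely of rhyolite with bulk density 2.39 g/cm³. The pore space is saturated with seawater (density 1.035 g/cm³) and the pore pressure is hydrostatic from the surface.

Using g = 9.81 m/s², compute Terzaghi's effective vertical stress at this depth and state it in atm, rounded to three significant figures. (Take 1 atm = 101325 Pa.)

463 atm

Overburden (lithostatic) stress σ_v:
rhyolite: 2390 kg/m³ × 9.81 m/s² × 3527 m = 8.269×10^7 Pa = 82.69 MPa
Pore pressure P_p = 1035 kg/m³ × 9.81 m/s² × 3527 m = 3.581×10^7 Pa = 35.81 MPa
Effective stress σ' = σ_v − P_p = 82.69 − 35.81 = 46.883 MPa = 462.70 atm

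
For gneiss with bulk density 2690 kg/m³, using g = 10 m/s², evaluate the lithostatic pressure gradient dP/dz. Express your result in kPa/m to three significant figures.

26.9 kPa/m

dP/dz = ρg = 2690 kg/m³ × 10 m/s² = 26900 Pa/m
= 26900 Pa/m × (1 kPa/m / 1000.0 Pa/m) = 26.900 kPa/m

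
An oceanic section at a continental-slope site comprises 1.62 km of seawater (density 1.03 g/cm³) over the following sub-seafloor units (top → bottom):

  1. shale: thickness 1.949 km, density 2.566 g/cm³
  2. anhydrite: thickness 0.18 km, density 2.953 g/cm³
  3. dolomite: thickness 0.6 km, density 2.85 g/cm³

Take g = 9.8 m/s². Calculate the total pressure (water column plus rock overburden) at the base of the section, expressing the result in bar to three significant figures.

873 bar

seawater: 1030 kg/m³ × 9.8 m/s² × 1620 m = 1.635×10^7 Pa = 163.5 bar
shale: 2566 kg/m³ × 9.8 m/s² × 1949 m = 4.901×10^7 Pa = 490.1 bar
anhydrite: 2953 kg/m³ × 9.8 m/s² × 180 m = 5.209×10^6 Pa = 52.09 bar
dolomite: 2850 kg/m³ × 9.8 m/s² × 600 m = 1.676×10^7 Pa = 167.6 bar
Total = 163.5 + 490.1 + 52.09 + 167.6 = 873.30 bar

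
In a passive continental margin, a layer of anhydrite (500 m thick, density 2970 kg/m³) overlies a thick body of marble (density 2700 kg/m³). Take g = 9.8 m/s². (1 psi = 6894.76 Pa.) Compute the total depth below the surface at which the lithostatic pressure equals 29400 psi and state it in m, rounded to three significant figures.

Pressure at base of upper layers: 2970×9.8×500 = 1.455×10^7 Pa = 2111 psi
Remaining pressure to be supplied by marble: 2.027×10^8 − 1.455×10^7 = 1.882×10^8 Pa
Additional depth in marble = 1.882×10^8 Pa / (2700 kg/m³ × 9.8 m/s²) = 7110.8 m
Total depth = 500 m + 7110.8 m = 7610.8 m

7610 m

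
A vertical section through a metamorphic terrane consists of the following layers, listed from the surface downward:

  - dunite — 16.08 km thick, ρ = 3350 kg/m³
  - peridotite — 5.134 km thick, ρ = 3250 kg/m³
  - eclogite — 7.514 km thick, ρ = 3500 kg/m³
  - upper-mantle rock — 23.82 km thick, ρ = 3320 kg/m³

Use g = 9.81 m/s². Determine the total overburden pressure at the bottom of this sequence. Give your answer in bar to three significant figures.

17300 bar

dunite: 3350 kg/m³ × 9.81 m/s² × 16080 m = 5.284×10^8 Pa = 5284 bar
peridotite: 3250 kg/m³ × 9.81 m/s² × 5134 m = 1.637×10^8 Pa = 1637 bar
eclogite: 3500 kg/m³ × 9.81 m/s² × 7514 m = 2.580×10^8 Pa = 2580 bar
upper-mantle rock: 3320 kg/m³ × 9.81 m/s² × 23820 m = 7.758×10^8 Pa = 7758 bar
Total = 5284 + 1637 + 2580 + 7758 = 17259 bar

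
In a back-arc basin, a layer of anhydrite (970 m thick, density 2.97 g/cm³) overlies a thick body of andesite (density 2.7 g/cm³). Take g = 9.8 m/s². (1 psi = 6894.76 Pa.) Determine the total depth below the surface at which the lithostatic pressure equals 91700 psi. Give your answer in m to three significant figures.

Pressure at base of upper layers: 2970×9.8×970 = 2.823×10^7 Pa = 4095 psi
Remaining pressure to be supplied by andesite: 6.322×10^8 − 2.823×10^7 = 6.040×10^8 Pa
Additional depth in andesite = 6.040×10^8 Pa / (2700 kg/m³ × 9.8 m/s²) = 22828 m
Total depth = 970 m + 22828 m = 23798 m

23800 m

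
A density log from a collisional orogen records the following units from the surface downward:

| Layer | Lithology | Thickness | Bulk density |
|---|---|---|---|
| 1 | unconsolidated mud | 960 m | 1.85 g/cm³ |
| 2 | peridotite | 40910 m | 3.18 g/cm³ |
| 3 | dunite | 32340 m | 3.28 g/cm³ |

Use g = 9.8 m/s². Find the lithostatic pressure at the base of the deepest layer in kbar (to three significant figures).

23.3 kbar

unconsolidated mud: 1850 kg/m³ × 9.8 m/s² × 960 m = 1.740×10^7 Pa = 0.1740 kbar
peridotite: 3180 kg/m³ × 9.8 m/s² × 40910 m = 1.275×10^9 Pa = 12.75 kbar
dunite: 3280 kg/m³ × 9.8 m/s² × 32340 m = 1.040×10^9 Pa = 10.40 kbar
Total = 0.1740 + 12.75 + 10.40 = 23.319 kbar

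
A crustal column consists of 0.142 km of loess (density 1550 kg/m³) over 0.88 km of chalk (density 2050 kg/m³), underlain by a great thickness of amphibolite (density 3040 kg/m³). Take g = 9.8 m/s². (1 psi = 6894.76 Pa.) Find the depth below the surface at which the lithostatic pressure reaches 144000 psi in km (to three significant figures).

Pressure at base of upper layers: 1550×9.8×142 + 2050×9.8×880 = 1.984×10^7 Pa = 2877 psi
Remaining pressure to be supplied by amphibolite: 9.928×10^8 − 1.984×10^7 = 9.730×10^8 Pa
Additional depth in amphibolite = 9.730×10^8 Pa / (3040 kg/m³ × 9.8 m/s²) = 32660 m
Total depth = 1022 m + 32660 m = 33682 m
= 33.682 km

33.7 km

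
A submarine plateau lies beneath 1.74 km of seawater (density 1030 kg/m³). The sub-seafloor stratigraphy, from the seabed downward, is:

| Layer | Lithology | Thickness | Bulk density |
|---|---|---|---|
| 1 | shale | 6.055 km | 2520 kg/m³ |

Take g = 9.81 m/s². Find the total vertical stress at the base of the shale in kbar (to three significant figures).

1.67 kbar

seawater: 1030 kg/m³ × 9.81 m/s² × 1740 m = 1.758×10^7 Pa = 0.1758 kbar
shale: 2520 kg/m³ × 9.81 m/s² × 6055 m = 1.497×10^8 Pa = 1.497 kbar
Total = 0.1758 + 1.497 = 1.6727 kbar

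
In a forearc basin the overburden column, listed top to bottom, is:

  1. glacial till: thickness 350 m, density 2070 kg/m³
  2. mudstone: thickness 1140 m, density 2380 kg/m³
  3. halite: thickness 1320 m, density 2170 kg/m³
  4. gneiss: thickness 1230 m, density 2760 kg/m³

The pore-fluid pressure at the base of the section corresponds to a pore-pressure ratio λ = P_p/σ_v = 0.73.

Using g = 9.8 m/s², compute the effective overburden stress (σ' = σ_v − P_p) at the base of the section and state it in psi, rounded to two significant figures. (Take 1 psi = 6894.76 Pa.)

Overburden (lithostatic) stress σ_v:
glacial till: 2070 kg/m³ × 9.8 m/s² × 350 m = 7.100×10^6 Pa = 7.100 MPa
mudstone: 2380 kg/m³ × 9.8 m/s² × 1140 m = 2.659×10^7 Pa = 26.59 MPa
halite: 2170 kg/m³ × 9.8 m/s² × 1320 m = 2.807×10^7 Pa = 28.07 MPa
gneiss: 2760 kg/m³ × 9.8 m/s² × 1230 m = 3.327×10^7 Pa = 33.27 MPa
Total = 7.100 + 26.59 + 28.07 + 33.27 = 95.030 MPa
Pore pressure P_p = λ·σ_v = 0.73 × 95.03 MPa = 69.37 MPa
Effective stress σ' = σ_v − P_p = 95.03 − 69.37 = 25.658 MPa = 3721.4 psi

3700 psi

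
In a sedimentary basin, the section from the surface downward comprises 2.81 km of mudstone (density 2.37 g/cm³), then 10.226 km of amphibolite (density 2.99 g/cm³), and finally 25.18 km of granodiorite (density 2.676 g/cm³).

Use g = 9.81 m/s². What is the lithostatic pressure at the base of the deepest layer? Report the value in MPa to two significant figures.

mudstone: 2370 kg/m³ × 9.81 m/s² × 2810 m = 6.533×10^7 Pa = 65.33 MPa
amphibolite: 2990 kg/m³ × 9.81 m/s² × 10226 m = 2.999×10^8 Pa = 299.9 MPa
granodiorite: 2676 kg/m³ × 9.81 m/s² × 25180 m = 6.610×10^8 Pa = 661.0 MPa
Total = 65.33 + 299.9 + 661.0 = 1026.3 MPa

1000 MPa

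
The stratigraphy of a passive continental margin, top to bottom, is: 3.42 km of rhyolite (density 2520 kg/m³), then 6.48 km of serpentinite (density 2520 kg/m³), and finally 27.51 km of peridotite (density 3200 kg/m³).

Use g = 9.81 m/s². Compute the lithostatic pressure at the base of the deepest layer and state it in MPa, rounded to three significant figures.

1110 MPa

rhyolite: 2520 kg/m³ × 9.81 m/s² × 3420 m = 8.455×10^7 Pa = 84.55 MPa
serpentinite: 2520 kg/m³ × 9.81 m/s² × 6480 m = 1.602×10^8 Pa = 160.2 MPa
peridotite: 3200 kg/m³ × 9.81 m/s² × 27510 m = 8.636×10^8 Pa = 863.6 MPa
Total = 84.55 + 160.2 + 863.6 = 1108.3 MPa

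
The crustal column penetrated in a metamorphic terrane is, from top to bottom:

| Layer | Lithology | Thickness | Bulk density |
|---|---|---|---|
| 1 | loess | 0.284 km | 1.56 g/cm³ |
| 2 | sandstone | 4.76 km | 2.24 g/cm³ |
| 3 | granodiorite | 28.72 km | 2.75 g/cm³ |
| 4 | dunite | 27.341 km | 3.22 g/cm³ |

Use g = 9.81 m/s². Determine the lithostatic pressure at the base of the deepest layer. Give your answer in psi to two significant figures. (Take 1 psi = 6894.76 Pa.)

250000 psi

loess: 1560 kg/m³ × 9.81 m/s² × 284 m = 4.346×10^6 Pa = 630.4 psi
sandstone: 2240 kg/m³ × 9.81 m/s² × 4760 m = 1.046×10^8 Pa = 15171 psi
granodiorite: 2750 kg/m³ × 9.81 m/s² × 28720 m = 7.748×10^8 Pa = 1.124×10^5 psi
dunite: 3220 kg/m³ × 9.81 m/s² × 27341 m = 8.637×10^8 Pa = 1.253×10^5 psi
Total = 630.4 + 15171 + 1.124×10^5 + 1.253×10^5 = 2.5344×10^5 psi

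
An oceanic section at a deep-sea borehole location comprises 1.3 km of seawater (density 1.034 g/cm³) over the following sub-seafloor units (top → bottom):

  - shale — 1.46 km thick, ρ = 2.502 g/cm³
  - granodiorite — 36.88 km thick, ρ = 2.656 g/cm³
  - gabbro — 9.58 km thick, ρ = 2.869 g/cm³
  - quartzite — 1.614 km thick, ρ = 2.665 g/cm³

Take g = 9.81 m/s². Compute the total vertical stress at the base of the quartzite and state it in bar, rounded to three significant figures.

13200 bar

seawater: 1034 kg/m³ × 9.81 m/s² × 1300 m = 1.319×10^7 Pa = 131.9 bar
shale: 2502 kg/m³ × 9.81 m/s² × 1460 m = 3.584×10^7 Pa = 358.4 bar
granodiorite: 2656 kg/m³ × 9.81 m/s² × 36880 m = 9.609×10^8 Pa = 9609 bar
gabbro: 2869 kg/m³ × 9.81 m/s² × 9580 m = 2.696×10^8 Pa = 2696 bar
quartzite: 2665 kg/m³ × 9.81 m/s² × 1614 m = 4.220×10^7 Pa = 422.0 bar
Total = 131.9 + 358.4 + 9609 + 2696 + 422.0 = 13218 bar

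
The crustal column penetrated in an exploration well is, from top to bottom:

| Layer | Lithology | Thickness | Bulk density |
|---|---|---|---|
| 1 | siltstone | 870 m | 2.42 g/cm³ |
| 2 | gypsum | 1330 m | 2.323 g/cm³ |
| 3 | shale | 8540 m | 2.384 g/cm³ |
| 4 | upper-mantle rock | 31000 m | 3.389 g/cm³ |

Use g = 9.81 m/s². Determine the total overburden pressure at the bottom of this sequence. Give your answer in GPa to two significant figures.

siltstone: 2420 kg/m³ × 9.81 m/s² × 870 m = 2.065×10^7 Pa = 0.02065 GPa
gypsum: 2323 kg/m³ × 9.81 m/s² × 1330 m = 3.031×10^7 Pa = 0.03031 GPa
shale: 2384 kg/m³ × 9.81 m/s² × 8540 m = 1.997×10^8 Pa = 0.1997 GPa
upper-mantle rock: 3389 kg/m³ × 9.81 m/s² × 31000 m = 1.031×10^9 Pa = 1.031 GPa
Total = 0.02065 + 0.03031 + 0.1997 + 1.031 = 1.2813 GPa

1.3 GPa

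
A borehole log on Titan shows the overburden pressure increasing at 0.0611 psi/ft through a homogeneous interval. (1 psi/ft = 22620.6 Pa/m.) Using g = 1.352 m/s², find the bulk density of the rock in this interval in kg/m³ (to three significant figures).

1020 kg/m³

ρ = (dP/dz)/g = 0.0611 psi/ft / 1.352 m/s² = 1382.1 Pa/m / 1.352 m/s² = 1022.3 kg/m³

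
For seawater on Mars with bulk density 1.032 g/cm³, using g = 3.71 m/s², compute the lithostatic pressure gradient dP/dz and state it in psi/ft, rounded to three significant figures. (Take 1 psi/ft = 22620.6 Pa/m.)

dP/dz = ρg = 1032 kg/m³ × 3.71 m/s² = 3828.7 Pa/m
= 3828.7 Pa/m × (1 psi/ft / 22621 Pa/m) = 0.16926 psi/ft

0.169 psi/ft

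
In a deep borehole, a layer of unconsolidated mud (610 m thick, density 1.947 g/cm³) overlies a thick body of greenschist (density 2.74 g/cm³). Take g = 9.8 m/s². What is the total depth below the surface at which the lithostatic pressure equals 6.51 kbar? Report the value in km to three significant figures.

24.4 km

Pressure at base of upper layers: 1947×9.8×610 = 1.164×10^7 Pa = 0.1164 kbar
Remaining pressure to be supplied by greenschist: 6.510×10^8 − 1.164×10^7 = 6.394×10^8 Pa
Additional depth in greenschist = 6.394×10^8 Pa / (2740 kg/m³ × 9.8 m/s²) = 23811 m
Total depth = 610 m + 23811 m = 24421 m
= 24.421 km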